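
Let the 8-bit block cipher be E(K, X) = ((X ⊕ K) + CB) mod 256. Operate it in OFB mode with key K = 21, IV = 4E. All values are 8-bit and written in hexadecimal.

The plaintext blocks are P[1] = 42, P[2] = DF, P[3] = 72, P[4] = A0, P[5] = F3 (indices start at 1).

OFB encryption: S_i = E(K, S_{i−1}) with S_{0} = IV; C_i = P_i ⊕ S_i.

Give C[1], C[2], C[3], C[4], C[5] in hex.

C[1] = 78, C[2] = 39, C[3] = E0, C[4] = DE, C[5] = D9

C[1]: S = E(K, 4E) = 3A; 42 ⊕ 3A = 78.
C[2]: S = E(K, 3A) = E6; DF ⊕ E6 = 39.
C[3]: S = E(K, E6) = 92; 72 ⊕ 92 = E0.
C[4]: S = E(K, 92) = 7E; A0 ⊕ 7E = DE.
C[5]: S = E(K, 7E) = 2A; F3 ⊕ 2A = D9.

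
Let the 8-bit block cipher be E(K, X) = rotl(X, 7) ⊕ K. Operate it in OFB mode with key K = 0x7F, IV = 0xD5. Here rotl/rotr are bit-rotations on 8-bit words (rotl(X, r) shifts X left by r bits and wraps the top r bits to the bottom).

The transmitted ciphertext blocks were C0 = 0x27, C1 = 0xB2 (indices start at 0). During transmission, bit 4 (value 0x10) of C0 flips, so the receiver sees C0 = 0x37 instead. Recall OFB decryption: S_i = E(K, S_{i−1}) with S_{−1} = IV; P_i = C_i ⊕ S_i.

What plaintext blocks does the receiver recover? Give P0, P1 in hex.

Only C0 changed, to 0x37. In OFB, a change in C_i flips the same bit in P_i only; the keystream is unaffected. Decrypting the received ciphertext:
P0: S = E(K, 0xD5) = 0x95; 0x37 ⊕ 0x95 = 0xA2.
P1: S = E(K, 0x95) = 0xB5; 0xB2 ⊕ 0xB5 = 0x07.
Blocks that differ from the original plaintext: P0.

P0 = 0xA2, P1 = 0x07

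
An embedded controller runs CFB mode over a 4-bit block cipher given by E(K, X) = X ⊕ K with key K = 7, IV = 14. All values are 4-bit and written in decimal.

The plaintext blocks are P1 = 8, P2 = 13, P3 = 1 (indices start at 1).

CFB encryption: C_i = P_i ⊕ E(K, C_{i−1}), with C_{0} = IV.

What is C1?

C1: E(K, 14) = 9; 8 ⊕ 9 = 1.

C1 = 1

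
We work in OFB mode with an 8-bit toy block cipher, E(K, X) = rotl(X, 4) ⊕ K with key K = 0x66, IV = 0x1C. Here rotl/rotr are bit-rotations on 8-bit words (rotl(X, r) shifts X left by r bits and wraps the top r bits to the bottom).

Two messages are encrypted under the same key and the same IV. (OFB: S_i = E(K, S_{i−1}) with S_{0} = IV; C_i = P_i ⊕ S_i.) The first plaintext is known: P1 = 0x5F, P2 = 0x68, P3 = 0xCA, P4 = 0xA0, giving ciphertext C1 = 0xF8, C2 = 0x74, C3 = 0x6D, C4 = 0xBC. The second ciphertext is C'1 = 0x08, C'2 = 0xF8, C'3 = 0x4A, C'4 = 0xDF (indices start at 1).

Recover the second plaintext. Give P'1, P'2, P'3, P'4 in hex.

In OFB with a reused IV, both messages share the same keystream S_i, so C_i ⊕ C'_i = P_i ⊕ P'_i and thus P'_i = P_i ⊕ C_i ⊕ C'_i.
P'1: 0x5F ⊕ 0xF8 ⊕ 0x08 = 0xAF.
P'2: 0x68 ⊕ 0x74 ⊕ 0xF8 = 0xE4.
P'3: 0xCA ⊕ 0x6D ⊕ 0x4A = 0xED.
P'4: 0xA0 ⊕ 0xBC ⊕ 0xDF = 0xC3.

P'1 = 0xAF, P'2 = 0xE4, P'3 = 0xED, P'4 = 0xC3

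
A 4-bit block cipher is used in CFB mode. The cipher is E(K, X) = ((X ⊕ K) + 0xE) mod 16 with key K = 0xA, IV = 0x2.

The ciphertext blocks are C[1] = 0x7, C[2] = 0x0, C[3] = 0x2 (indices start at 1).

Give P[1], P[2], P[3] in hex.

P[1] = 0x1, P[2] = 0xB, P[3] = 0xA

CFB decryption: P_i = C_i ⊕ E(K, C_{i−1}), with C_{0} = IV.
P[1]: E(K, 0x2) = 0x6; 0x7 ⊕ 0x6 = 0x1.
P[2]: E(K, 0x7) = 0xB; 0x0 ⊕ 0xB = 0xB.
P[3]: E(K, 0x0) = 0x8; 0x2 ⊕ 0x8 = 0xA.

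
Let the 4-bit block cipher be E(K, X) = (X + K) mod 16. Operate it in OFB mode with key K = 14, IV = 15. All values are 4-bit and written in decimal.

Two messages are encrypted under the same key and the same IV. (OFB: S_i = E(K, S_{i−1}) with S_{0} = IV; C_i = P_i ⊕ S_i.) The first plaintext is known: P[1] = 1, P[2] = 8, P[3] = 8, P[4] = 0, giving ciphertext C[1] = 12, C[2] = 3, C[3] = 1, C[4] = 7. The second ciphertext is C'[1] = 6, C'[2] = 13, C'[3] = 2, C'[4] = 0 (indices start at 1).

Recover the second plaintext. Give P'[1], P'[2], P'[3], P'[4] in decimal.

P'[1] = 11, P'[2] = 6, P'[3] = 11, P'[4] = 7

In OFB with a reused IV, both messages share the same keystream S_i, so C_i ⊕ C'_i = P_i ⊕ P'_i and thus P'_i = P_i ⊕ C_i ⊕ C'_i.
P'[1]: 1 ⊕ 12 ⊕ 6 = 11.
P'[2]: 8 ⊕ 3 ⊕ 13 = 6.
P'[3]: 8 ⊕ 1 ⊕ 2 = 11.
P'[4]: 0 ⊕ 7 ⊕ 0 = 7.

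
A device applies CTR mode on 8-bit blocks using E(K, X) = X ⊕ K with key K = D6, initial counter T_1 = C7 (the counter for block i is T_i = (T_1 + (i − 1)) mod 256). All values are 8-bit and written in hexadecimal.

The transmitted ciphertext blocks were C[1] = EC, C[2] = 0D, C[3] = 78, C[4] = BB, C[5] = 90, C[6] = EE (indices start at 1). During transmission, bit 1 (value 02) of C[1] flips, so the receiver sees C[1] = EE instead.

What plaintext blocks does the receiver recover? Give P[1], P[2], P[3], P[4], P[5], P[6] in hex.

P[1] = FF, P[2] = 13, P[3] = 67, P[4] = A7, P[5] = 8D, P[6] = F4

CTR decryption: S_i = E(K, T_i) where T_i is the counter for block i; P_i = C_i ⊕ S_i.
Only C[1] changed, to EE. In CTR, a change in C_i flips the same bit in P_i only; the keystream is unaffected. Decrypting the received ciphertext:
P[1]: T = C7, S = E(K, T) = 11; EE ⊕ 11 = FF.
P[2]: T = C8, S = E(K, T) = 1E; 0D ⊕ 1E = 13.
P[3]: T = C9, S = E(K, T) = 1F; 78 ⊕ 1F = 67.
P[4]: T = CA, S = E(K, T) = 1C; BB ⊕ 1C = A7.
P[5]: T = CB, S = E(K, T) = 1D; 90 ⊕ 1D = 8D.
P[6]: T = CC, S = E(K, T) = 1A; EE ⊕ 1A = F4.
Blocks that differ from the original plaintext: P[1].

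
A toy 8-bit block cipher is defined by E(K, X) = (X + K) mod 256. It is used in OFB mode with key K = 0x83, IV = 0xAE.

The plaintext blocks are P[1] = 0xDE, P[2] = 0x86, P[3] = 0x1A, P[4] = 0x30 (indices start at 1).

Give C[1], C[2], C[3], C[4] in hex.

C[1] = 0xEF, C[2] = 0x32, C[3] = 0x2D, C[4] = 0x8A

OFB encryption: S_i = E(K, S_{i−1}) with S_{0} = IV; C_i = P_i ⊕ S_i.
C[1]: S = E(K, 0xAE) = 0x31; 0xDE ⊕ 0x31 = 0xEF.
C[2]: S = E(K, 0x31) = 0xB4; 0x86 ⊕ 0xB4 = 0x32.
C[3]: S = E(K, 0xB4) = 0x37; 0x1A ⊕ 0x37 = 0x2D.
C[4]: S = E(K, 0x37) = 0xBA; 0x30 ⊕ 0xBA = 0x8A.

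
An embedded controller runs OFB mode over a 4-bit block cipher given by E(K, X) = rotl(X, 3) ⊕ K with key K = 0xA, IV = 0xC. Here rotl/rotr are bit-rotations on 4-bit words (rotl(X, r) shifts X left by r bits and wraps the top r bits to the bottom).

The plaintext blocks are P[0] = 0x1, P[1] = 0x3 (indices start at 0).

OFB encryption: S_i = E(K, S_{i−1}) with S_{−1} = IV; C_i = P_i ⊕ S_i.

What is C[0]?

C[0] = 0xD

C[0]: S = E(K, 0xC) = 0xC; 0x1 ⊕ 0xC = 0xD.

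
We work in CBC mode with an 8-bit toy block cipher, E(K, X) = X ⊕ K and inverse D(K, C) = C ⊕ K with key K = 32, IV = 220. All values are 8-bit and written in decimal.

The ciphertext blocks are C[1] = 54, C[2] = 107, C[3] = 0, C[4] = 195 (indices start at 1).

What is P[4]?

CBC decryption: P_i = D(K, C_i) ⊕ C_{i−1}, with C_{0} = IV.
P[4]: D(K, 195) = 227; 227 ⊕ 0 = 227.

P[4] = 227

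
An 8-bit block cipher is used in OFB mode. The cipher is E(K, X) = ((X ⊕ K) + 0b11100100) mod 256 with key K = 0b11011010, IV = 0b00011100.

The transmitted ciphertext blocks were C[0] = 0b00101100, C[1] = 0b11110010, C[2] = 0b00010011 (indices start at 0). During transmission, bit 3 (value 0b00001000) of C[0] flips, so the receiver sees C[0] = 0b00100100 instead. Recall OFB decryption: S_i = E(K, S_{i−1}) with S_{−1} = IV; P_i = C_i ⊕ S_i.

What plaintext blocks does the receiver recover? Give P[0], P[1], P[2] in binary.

Only C[0] changed, to 0b00100100. In OFB, a change in C_i flips the same bit in P_i only; the keystream is unaffected. Decrypting the received ciphertext:
P[0]: S = E(K, 0b00011100) = 0b10101010; 0b00100100 ⊕ 0b10101010 = 0b10001110.
P[1]: S = E(K, 0b10101010) = 0b01010100; 0b11110010 ⊕ 0b01010100 = 0b10100110.
P[2]: S = E(K, 0b01010100) = 0b01110010; 0b00010011 ⊕ 0b01110010 = 0b01100001.
Blocks that differ from the original plaintext: P[0].

P[0] = 0b10001110, P[1] = 0b10100110, P[2] = 0b01100001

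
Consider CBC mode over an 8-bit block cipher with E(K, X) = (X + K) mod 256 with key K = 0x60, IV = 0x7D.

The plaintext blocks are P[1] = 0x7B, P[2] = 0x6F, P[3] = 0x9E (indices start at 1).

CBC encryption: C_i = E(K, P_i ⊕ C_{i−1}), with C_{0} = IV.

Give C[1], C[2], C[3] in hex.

C[1]: P[1] ⊕ 0x7D = 0x06; E(K, 0x06) = 0x66.
C[2]: P[2] ⊕ 0x66 = 0x09; E(K, 0x09) = 0x69.
C[3]: P[3] ⊕ 0x69 = 0xF7; E(K, 0xF7) = 0x57.

C[1] = 0x66, C[2] = 0x69, C[3] = 0x57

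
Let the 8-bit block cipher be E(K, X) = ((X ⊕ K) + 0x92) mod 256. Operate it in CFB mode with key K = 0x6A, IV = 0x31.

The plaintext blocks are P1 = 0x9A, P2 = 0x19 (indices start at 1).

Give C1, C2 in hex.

C1 = 0x77, C2 = 0xB6

CFB encryption: C_i = P_i ⊕ E(K, C_{i−1}), with C_{0} = IV.
C1: E(K, 0x31) = 0xED; 0x9A ⊕ 0xED = 0x77.
C2: E(K, 0x77) = 0xAF; 0x19 ⊕ 0xAF = 0xB6.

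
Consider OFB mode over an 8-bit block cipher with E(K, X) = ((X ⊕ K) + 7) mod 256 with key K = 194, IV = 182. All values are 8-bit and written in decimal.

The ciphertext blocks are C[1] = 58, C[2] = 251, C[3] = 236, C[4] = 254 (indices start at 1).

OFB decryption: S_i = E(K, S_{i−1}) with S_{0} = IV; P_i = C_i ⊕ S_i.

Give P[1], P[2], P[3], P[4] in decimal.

P[1] = 65, P[2] = 59, P[3] = 229, P[4] = 44

P[1]: S = E(K, 182) = 123; 58 ⊕ 123 = 65.
P[2]: S = E(K, 123) = 192; 251 ⊕ 192 = 59.
P[3]: S = E(K, 192) = 9; 236 ⊕ 9 = 229.
P[4]: S = E(K, 9) = 210; 254 ⊕ 210 = 44.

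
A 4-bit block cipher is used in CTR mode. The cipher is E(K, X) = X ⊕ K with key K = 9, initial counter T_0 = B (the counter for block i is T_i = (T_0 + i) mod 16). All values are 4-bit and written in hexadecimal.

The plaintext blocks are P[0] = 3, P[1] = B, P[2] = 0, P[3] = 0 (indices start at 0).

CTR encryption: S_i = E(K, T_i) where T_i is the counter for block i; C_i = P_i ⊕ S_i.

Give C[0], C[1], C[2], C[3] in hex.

C[0]: T = B, S = E(K, T) = 2; 3 ⊕ 2 = 1.
C[1]: T = C, S = E(K, T) = 5; B ⊕ 5 = E.
C[2]: T = D, S = E(K, T) = 4; 0 ⊕ 4 = 4.
C[3]: T = E, S = E(K, T) = 7; 0 ⊕ 7 = 7.

C[0] = 1, C[1] = E, C[2] = 4, C[3] = 7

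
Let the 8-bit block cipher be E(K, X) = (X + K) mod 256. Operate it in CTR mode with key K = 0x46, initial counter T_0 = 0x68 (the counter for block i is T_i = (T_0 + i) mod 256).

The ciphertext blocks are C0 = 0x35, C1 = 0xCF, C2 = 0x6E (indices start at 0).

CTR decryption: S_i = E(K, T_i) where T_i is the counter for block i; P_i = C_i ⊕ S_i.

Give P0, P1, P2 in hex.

P0 = 0x9B, P1 = 0x60, P2 = 0xDE

P0: T = 0x68, S = E(K, T) = 0xAE; 0x35 ⊕ 0xAE = 0x9B.
P1: T = 0x69, S = E(K, T) = 0xAF; 0xCF ⊕ 0xAF = 0x60.
P2: T = 0x6A, S = E(K, T) = 0xB0; 0x6E ⊕ 0xB0 = 0xDE.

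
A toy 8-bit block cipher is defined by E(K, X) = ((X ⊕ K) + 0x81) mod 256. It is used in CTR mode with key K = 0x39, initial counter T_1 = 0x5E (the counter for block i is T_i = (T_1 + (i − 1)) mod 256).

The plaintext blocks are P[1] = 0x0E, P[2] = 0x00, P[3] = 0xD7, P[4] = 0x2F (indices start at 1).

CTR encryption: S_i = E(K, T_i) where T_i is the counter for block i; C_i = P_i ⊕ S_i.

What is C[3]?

C[1]: T = 0x5E, S = E(K, T) = 0xE8; 0x0E ⊕ 0xE8 = 0xE6.
C[2]: T = 0x5F, S = E(K, T) = 0xE7; 0x00 ⊕ 0xE7 = 0xE7.
C[3]: T = 0x60, S = E(K, T) = 0xDA; 0xD7 ⊕ 0xDA = 0x0D.

C[3] = 0x0D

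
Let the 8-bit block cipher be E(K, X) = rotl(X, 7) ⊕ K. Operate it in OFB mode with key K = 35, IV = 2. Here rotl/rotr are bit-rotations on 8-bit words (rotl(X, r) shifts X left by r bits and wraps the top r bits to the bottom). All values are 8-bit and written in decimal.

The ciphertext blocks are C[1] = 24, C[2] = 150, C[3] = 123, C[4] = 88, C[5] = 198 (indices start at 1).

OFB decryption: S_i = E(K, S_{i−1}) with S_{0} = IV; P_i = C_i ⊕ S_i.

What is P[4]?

P[4] = 102

P[1]: S = E(K, 2) = 34; 24 ⊕ 34 = 58.
P[2]: S = E(K, 34) = 50; 150 ⊕ 50 = 164.
P[3]: S = E(K, 50) = 58; 123 ⊕ 58 = 65.
P[4]: S = E(K, 58) = 62; 88 ⊕ 62 = 102.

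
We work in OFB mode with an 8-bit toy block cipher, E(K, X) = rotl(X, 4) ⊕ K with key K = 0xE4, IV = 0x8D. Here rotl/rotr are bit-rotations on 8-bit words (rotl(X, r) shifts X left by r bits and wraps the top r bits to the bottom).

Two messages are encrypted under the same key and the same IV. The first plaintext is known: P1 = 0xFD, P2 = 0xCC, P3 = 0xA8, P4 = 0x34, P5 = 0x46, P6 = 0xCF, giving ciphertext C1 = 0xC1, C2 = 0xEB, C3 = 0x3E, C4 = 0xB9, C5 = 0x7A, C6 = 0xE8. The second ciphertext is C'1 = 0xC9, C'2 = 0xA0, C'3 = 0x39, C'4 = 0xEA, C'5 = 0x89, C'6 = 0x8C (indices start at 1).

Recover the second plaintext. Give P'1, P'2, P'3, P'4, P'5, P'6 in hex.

P'1 = 0xF5, P'2 = 0x87, P'3 = 0xAF, P'4 = 0x67, P'5 = 0xB5, P'6 = 0xAB

In OFB with a reused IV, both messages share the same keystream S_i, so C_i ⊕ C'_i = P_i ⊕ P'_i and thus P'_i = P_i ⊕ C_i ⊕ C'_i.
P'1: 0xFD ⊕ 0xC1 ⊕ 0xC9 = 0xF5.
P'2: 0xCC ⊕ 0xEB ⊕ 0xA0 = 0x87.
P'3: 0xA8 ⊕ 0x3E ⊕ 0x39 = 0xAF.
P'4: 0x34 ⊕ 0xB9 ⊕ 0xEA = 0x67.
P'5: 0x46 ⊕ 0x7A ⊕ 0x89 = 0xB5.
P'6: 0xCF ⊕ 0xE8 ⊕ 0x8C = 0xAB.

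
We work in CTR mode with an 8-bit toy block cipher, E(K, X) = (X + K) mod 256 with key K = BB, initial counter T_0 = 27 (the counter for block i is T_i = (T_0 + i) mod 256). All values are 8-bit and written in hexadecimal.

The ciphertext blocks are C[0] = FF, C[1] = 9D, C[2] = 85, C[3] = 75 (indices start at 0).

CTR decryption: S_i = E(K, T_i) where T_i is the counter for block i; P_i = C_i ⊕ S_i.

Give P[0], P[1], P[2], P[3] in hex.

P[0]: T = 27, S = E(K, T) = E2; FF ⊕ E2 = 1D.
P[1]: T = 28, S = E(K, T) = E3; 9D ⊕ E3 = 7E.
P[2]: T = 29, S = E(K, T) = E4; 85 ⊕ E4 = 61.
P[3]: T = 2A, S = E(K, T) = E5; 75 ⊕ E5 = 90.

P[0] = 1D, P[1] = 7E, P[2] = 61, P[3] = 90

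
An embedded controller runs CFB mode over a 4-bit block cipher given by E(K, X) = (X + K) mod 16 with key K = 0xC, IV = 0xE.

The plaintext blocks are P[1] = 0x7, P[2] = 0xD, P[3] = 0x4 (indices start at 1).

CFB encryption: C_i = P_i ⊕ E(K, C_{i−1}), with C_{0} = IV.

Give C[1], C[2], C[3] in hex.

C[1]: E(K, 0xE) = 0xA; 0x7 ⊕ 0xA = 0xD.
C[2]: E(K, 0xD) = 0x9; 0xD ⊕ 0x9 = 0x4.
C[3]: E(K, 0x4) = 0x0; 0x4 ⊕ 0x0 = 0x4.

C[1] = 0xD, C[2] = 0x4, C[3] = 0x4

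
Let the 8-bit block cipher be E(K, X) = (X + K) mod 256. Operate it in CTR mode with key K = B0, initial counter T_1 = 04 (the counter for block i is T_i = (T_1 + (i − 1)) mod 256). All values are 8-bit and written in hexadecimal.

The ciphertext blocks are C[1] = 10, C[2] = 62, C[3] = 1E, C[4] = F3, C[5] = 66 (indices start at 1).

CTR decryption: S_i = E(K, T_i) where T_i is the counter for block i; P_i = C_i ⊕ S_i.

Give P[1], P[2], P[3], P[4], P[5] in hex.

P[1]: T = 04, S = E(K, T) = B4; 10 ⊕ B4 = A4.
P[2]: T = 05, S = E(K, T) = B5; 62 ⊕ B5 = D7.
P[3]: T = 06, S = E(K, T) = B6; 1E ⊕ B6 = A8.
P[4]: T = 07, S = E(K, T) = B7; F3 ⊕ B7 = 44.
P[5]: T = 08, S = E(K, T) = B8; 66 ⊕ B8 = DE.

P[1] = A4, P[2] = D7, P[3] = A8, P[4] = 44, P[5] = DE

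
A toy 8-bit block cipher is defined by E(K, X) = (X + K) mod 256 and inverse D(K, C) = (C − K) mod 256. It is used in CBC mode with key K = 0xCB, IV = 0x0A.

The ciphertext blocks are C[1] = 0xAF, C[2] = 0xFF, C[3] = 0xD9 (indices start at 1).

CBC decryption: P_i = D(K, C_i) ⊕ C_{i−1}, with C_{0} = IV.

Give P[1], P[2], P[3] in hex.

P[1] = 0xEE, P[2] = 0x9B, P[3] = 0xF1

P[1]: D(K, 0xAF) = 0xE4; 0xE4 ⊕ 0x0A = 0xEE.
P[2]: D(K, 0xFF) = 0x34; 0x34 ⊕ 0xAF = 0x9B.
P[3]: D(K, 0xD9) = 0x0E; 0x0E ⊕ 0xFF = 0xF1.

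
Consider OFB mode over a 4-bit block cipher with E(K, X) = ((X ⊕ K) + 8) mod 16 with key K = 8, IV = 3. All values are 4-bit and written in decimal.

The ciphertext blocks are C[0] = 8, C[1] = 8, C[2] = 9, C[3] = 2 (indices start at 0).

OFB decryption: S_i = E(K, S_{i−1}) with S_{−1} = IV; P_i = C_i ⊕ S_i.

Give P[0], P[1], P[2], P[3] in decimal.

P[0] = 11, P[1] = 11, P[2] = 10, P[3] = 1

P[0]: S = E(K, 3) = 3; 8 ⊕ 3 = 11.
P[1]: S = E(K, 3) = 3; 8 ⊕ 3 = 11.
P[2]: S = E(K, 3) = 3; 9 ⊕ 3 = 10.
P[3]: S = E(K, 3) = 3; 2 ⊕ 3 = 1.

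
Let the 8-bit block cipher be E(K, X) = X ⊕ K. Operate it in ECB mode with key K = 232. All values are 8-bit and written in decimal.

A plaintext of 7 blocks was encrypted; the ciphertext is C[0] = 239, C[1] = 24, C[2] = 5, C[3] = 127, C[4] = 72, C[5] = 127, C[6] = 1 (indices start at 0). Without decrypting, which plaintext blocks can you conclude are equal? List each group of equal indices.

P[3] = P[5]

ECB encrypts each block independently with the same key, so equal ciphertext blocks imply equal plaintext blocks.
C[3] = C[5] = 127, so P[3] = P[5].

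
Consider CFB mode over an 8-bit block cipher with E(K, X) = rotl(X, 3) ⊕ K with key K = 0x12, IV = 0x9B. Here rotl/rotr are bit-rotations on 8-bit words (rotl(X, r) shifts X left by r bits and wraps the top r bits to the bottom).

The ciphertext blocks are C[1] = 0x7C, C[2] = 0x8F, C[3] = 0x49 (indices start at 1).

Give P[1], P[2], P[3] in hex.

P[1] = 0xB2, P[2] = 0x7E, P[3] = 0x27

CFB decryption: P_i = C_i ⊕ E(K, C_{i−1}), with C_{0} = IV.
P[1]: E(K, 0x9B) = 0xCE; 0x7C ⊕ 0xCE = 0xB2.
P[2]: E(K, 0x7C) = 0xF1; 0x8F ⊕ 0xF1 = 0x7E.
P[3]: E(K, 0x8F) = 0x6E; 0x49 ⊕ 0x6E = 0x27.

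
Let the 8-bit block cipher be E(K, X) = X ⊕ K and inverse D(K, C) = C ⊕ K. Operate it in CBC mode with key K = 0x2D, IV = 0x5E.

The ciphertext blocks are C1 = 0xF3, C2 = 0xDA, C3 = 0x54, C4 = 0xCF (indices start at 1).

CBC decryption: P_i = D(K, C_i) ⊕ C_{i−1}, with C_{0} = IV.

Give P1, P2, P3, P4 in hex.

P1 = 0x80, P2 = 0x04, P3 = 0xA3, P4 = 0xB6

P1: D(K, 0xF3) = 0xDE; 0xDE ⊕ 0x5E = 0x80.
P2: D(K, 0xDA) = 0xF7; 0xF7 ⊕ 0xF3 = 0x04.
P3: D(K, 0x54) = 0x79; 0x79 ⊕ 0xDA = 0xA3.
P4: D(K, 0xCF) = 0xE2; 0xE2 ⊕ 0x54 = 0xB6.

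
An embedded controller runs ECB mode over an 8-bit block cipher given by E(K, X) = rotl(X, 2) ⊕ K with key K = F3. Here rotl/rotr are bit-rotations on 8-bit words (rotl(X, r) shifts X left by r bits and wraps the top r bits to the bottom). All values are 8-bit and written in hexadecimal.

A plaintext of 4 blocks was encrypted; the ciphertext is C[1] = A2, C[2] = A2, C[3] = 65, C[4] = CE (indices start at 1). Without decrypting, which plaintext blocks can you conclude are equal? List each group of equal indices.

P[1] = P[2]

ECB encrypts each block independently with the same key, so equal ciphertext blocks imply equal plaintext blocks.
C[1] = C[2] = A2, so P[1] = P[2].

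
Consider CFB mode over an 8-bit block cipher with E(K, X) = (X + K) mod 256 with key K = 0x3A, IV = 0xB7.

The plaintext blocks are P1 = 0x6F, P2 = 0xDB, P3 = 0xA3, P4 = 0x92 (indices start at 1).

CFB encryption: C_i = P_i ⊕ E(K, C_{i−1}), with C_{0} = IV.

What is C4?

C1: E(K, 0xB7) = 0xF1; 0x6F ⊕ 0xF1 = 0x9E.
C2: E(K, 0x9E) = 0xD8; 0xDB ⊕ 0xD8 = 0x03.
C3: E(K, 0x03) = 0x3D; 0xA3 ⊕ 0x3D = 0x9E.
C4: E(K, 0x9E) = 0xD8; 0x92 ⊕ 0xD8 = 0x4A.

C4 = 0x4A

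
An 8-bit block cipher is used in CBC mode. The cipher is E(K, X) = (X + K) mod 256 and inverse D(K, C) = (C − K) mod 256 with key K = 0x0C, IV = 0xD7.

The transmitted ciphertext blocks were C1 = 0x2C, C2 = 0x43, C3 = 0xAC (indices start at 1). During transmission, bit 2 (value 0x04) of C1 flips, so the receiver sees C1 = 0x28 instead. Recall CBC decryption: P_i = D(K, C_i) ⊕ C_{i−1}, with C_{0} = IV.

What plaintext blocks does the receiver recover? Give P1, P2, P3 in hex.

P1 = 0xCB, P2 = 0x1F, P3 = 0xE3

Only C1 changed, to 0x28. In CBC, a change in C_i garbles P_i and flips the same bit in P_{i+1}. Decrypting the received ciphertext:
P1: D(K, 0x28) = 0x1C; 0x1C ⊕ 0xD7 = 0xCB.
P2: D(K, 0x43) = 0x37; 0x37 ⊕ 0x28 = 0x1F.
P3: D(K, 0xAC) = 0xA0; 0xA0 ⊕ 0x43 = 0xE3.
Blocks that differ from the original plaintext: P1, P2.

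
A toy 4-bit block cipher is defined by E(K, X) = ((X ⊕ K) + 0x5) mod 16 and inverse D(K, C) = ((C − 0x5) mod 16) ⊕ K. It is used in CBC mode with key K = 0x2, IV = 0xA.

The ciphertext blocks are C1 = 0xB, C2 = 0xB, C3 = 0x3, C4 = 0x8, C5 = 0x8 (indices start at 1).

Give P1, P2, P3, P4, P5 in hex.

P1 = 0xE, P2 = 0xF, P3 = 0x7, P4 = 0x2, P5 = 0x9

CBC decryption: P_i = D(K, C_i) ⊕ C_{i−1}, with C_{0} = IV.
P1: D(K, 0xB) = 0x4; 0x4 ⊕ 0xA = 0xE.
P2: D(K, 0xB) = 0x4; 0x4 ⊕ 0xB = 0xF.
P3: D(K, 0x3) = 0xC; 0xC ⊕ 0xB = 0x7.
P4: D(K, 0x8) = 0x1; 0x1 ⊕ 0x3 = 0x2.
P5: D(K, 0x8) = 0x1; 0x1 ⊕ 0x8 = 0x9.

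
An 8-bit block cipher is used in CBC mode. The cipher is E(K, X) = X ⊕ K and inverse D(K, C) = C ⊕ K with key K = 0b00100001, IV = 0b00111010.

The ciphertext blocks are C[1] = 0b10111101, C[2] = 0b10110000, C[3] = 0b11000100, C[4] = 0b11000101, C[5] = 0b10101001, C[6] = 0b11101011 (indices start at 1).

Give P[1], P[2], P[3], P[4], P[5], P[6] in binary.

CBC decryption: P_i = D(K, C_i) ⊕ C_{i−1}, with C_{0} = IV.
P[1]: D(K, 0b10111101) = 0b10011100; 0b10011100 ⊕ 0b00111010 = 0b10100110.
P[2]: D(K, 0b10110000) = 0b10010001; 0b10010001 ⊕ 0b10111101 = 0b00101100.
P[3]: D(K, 0b11000100) = 0b11100101; 0b11100101 ⊕ 0b10110000 = 0b01010101.
P[4]: D(K, 0b11000101) = 0b11100100; 0b11100100 ⊕ 0b11000100 = 0b00100000.
P[5]: D(K, 0b10101001) = 0b10001000; 0b10001000 ⊕ 0b11000101 = 0b01001101.
P[6]: D(K, 0b11101011) = 0b11001010; 0b11001010 ⊕ 0b10101001 = 0b01100011.

P[1] = 0b10100110, P[2] = 0b00101100, P[3] = 0b01010101, P[4] = 0b00100000, P[5] = 0b01001101, P[6] = 0b01100011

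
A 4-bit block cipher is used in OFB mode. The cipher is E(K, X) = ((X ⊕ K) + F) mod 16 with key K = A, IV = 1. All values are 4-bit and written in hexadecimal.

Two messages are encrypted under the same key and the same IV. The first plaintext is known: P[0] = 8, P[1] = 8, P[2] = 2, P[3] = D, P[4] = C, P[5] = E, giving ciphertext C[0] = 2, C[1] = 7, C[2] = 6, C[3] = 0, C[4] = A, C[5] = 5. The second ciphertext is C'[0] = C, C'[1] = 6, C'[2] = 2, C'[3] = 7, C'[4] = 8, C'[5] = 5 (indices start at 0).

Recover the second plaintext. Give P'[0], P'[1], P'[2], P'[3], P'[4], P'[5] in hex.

P'[0] = 6, P'[1] = 9, P'[2] = 6, P'[3] = A, P'[4] = E, P'[5] = E

In OFB with a reused IV, both messages share the same keystream S_i, so C_i ⊕ C'_i = P_i ⊕ P'_i and thus P'_i = P_i ⊕ C_i ⊕ C'_i.
P'[0]: 8 ⊕ 2 ⊕ C = 6.
P'[1]: 8 ⊕ 7 ⊕ 6 = 9.
P'[2]: 2 ⊕ 6 ⊕ 2 = 6.
P'[3]: D ⊕ 0 ⊕ 7 = A.
P'[4]: C ⊕ A ⊕ 8 = E.
P'[5]: E ⊕ 5 ⊕ 5 = E.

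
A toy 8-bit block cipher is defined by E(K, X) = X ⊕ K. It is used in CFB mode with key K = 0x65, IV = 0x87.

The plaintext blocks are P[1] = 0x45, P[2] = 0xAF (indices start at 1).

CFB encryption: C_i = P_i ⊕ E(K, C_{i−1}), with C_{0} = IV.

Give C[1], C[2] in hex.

C[1]: E(K, 0x87) = 0xE2; 0x45 ⊕ 0xE2 = 0xA7.
C[2]: E(K, 0xA7) = 0xC2; 0xAF ⊕ 0xC2 = 0x6D.

C[1] = 0xA7, C[2] = 0x6D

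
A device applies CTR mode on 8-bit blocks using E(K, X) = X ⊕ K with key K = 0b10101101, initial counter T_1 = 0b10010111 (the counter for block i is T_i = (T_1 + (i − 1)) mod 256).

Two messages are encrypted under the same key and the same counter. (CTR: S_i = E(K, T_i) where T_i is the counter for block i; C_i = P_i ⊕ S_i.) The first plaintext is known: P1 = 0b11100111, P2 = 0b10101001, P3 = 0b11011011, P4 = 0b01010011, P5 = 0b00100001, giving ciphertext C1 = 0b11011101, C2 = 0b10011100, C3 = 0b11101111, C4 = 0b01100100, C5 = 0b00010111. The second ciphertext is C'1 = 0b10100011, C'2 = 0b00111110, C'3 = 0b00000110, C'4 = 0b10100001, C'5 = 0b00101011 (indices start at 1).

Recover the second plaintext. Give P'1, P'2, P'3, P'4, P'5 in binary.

P'1 = 0b10011001, P'2 = 0b00001011, P'3 = 0b00110010, P'4 = 0b10010110, P'5 = 0b00011101

In CTR with a reused counter, both messages share the same keystream S_i, so C_i ⊕ C'_i = P_i ⊕ P'_i and thus P'_i = P_i ⊕ C_i ⊕ C'_i.
P'1: 0b11100111 ⊕ 0b11011101 ⊕ 0b10100011 = 0b10011001.
P'2: 0b10101001 ⊕ 0b10011100 ⊕ 0b00111110 = 0b00001011.
P'3: 0b11011011 ⊕ 0b11101111 ⊕ 0b00000110 = 0b00110010.
P'4: 0b01010011 ⊕ 0b01100100 ⊕ 0b10100001 = 0b10010110.
P'5: 0b00100001 ⊕ 0b00010111 ⊕ 0b00101011 = 0b00011101.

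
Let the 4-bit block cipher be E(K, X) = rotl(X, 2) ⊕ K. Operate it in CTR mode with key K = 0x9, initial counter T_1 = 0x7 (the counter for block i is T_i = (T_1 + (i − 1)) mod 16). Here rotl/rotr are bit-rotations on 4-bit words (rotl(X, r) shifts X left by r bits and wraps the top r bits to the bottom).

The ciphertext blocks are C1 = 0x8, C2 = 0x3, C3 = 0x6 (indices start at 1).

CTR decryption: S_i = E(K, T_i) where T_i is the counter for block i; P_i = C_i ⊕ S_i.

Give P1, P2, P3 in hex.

P1 = 0xC, P2 = 0x8, P3 = 0x9

P1: T = 0x7, S = E(K, T) = 0x4; 0x8 ⊕ 0x4 = 0xC.
P2: T = 0x8, S = E(K, T) = 0xB; 0x3 ⊕ 0xB = 0x8.
P3: T = 0x9, S = E(K, T) = 0xF; 0x6 ⊕ 0xF = 0x9.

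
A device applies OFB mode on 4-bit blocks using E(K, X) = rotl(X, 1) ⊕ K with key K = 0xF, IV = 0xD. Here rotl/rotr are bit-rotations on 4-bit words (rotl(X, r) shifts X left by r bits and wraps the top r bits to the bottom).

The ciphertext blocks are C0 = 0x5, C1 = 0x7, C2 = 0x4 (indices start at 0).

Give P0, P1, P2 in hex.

P0 = 0x1, P1 = 0x0, P2 = 0x5

OFB decryption: S_i = E(K, S_{i−1}) with S_{−1} = IV; P_i = C_i ⊕ S_i.
P0: S = E(K, 0xD) = 0x4; 0x5 ⊕ 0x4 = 0x1.
P1: S = E(K, 0x4) = 0x7; 0x7 ⊕ 0x7 = 0x0.
P2: S = E(K, 0x7) = 0x1; 0x4 ⊕ 0x1 = 0x5.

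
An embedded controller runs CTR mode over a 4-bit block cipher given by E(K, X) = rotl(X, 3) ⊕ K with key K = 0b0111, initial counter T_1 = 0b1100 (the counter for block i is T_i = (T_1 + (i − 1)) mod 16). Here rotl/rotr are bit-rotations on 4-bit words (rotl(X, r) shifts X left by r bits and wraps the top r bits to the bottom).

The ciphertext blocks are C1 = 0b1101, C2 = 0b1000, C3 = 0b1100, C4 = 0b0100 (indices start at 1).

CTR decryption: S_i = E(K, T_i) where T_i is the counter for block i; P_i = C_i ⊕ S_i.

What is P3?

P3: T = 0b1110, S = E(K, T) = 0b0000; 0b1100 ⊕ 0b0000 = 0b1100.

P3 = 0b1100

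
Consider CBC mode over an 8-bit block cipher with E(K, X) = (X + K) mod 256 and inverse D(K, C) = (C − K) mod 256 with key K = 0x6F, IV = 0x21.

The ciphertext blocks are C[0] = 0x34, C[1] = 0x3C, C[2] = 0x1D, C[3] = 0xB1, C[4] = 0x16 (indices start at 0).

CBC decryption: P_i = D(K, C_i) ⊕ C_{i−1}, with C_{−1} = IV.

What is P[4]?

P[4] = 0x16

P[4]: D(K, 0x16) = 0xA7; 0xA7 ⊕ 0xB1 = 0x16.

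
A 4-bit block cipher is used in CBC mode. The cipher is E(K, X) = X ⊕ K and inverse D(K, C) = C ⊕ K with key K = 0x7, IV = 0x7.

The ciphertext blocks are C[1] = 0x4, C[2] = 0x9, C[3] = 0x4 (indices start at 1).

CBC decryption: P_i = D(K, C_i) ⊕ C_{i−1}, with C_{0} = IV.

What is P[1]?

P[1]: D(K, 0x4) = 0x3; 0x3 ⊕ 0x7 = 0x4.

P[1] = 0x4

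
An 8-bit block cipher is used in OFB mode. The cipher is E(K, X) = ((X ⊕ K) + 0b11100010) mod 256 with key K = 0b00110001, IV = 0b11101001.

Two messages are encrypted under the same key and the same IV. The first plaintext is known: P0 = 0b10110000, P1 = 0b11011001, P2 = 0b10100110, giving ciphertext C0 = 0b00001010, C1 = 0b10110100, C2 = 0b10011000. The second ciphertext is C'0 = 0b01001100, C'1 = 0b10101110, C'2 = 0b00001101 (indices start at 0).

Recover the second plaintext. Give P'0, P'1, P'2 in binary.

In OFB with a reused IV, both messages share the same keystream S_i, so C_i ⊕ C'_i = P_i ⊕ P'_i and thus P'_i = P_i ⊕ C_i ⊕ C'_i.
P'0: 0b10110000 ⊕ 0b00001010 ⊕ 0b01001100 = 0b11110110.
P'1: 0b11011001 ⊕ 0b10110100 ⊕ 0b10101110 = 0b11000011.
P'2: 0b10100110 ⊕ 0b10011000 ⊕ 0b00001101 = 0b00110011.

P'0 = 0b11110110, P'1 = 0b11000011, P'2 = 0b00110011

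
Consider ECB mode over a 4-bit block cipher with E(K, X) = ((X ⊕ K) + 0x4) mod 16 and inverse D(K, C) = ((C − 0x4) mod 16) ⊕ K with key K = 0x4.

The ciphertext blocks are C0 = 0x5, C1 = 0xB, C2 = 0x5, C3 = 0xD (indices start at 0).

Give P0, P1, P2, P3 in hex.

ECB decryption: P_i = D(K, C_i).
P0: D(K, 0x5) = 0x5.
P1: D(K, 0xB) = 0x3.
P2: D(K, 0x5) = 0x5.
P3: D(K, 0xD) = 0xD.

P0 = 0x5, P1 = 0x3, P2 = 0x5, P3 = 0xD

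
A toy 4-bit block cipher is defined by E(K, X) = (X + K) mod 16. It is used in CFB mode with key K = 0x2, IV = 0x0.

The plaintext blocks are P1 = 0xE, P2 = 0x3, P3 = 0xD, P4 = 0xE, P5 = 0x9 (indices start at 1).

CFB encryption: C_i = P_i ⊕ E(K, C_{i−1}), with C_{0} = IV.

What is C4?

C1: E(K, 0x0) = 0x2; 0xE ⊕ 0x2 = 0xC.
C2: E(K, 0xC) = 0xE; 0x3 ⊕ 0xE = 0xD.
C3: E(K, 0xD) = 0xF; 0xD ⊕ 0xF = 0x2.
C4: E(K, 0x2) = 0x4; 0xE ⊕ 0x4 = 0xA.

C4 = 0xA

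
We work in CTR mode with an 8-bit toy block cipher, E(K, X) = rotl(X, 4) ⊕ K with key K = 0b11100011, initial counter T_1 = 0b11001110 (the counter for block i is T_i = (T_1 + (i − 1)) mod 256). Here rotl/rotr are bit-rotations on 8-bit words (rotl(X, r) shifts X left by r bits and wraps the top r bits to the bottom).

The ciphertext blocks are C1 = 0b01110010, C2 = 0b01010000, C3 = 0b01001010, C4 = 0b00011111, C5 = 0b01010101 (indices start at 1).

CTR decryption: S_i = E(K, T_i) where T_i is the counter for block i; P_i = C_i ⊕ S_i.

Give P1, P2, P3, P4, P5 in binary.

P1: T = 0b11001110, S = E(K, T) = 0b00001111; 0b01110010 ⊕ 0b00001111 = 0b01111101.
P2: T = 0b11001111, S = E(K, T) = 0b00011111; 0b01010000 ⊕ 0b00011111 = 0b01001111.
P3: T = 0b11010000, S = E(K, T) = 0b11101110; 0b01001010 ⊕ 0b11101110 = 0b10100100.
P4: T = 0b11010001, S = E(K, T) = 0b11111110; 0b00011111 ⊕ 0b11111110 = 0b11100001.
P5: T = 0b11010010, S = E(K, T) = 0b11001110; 0b01010101 ⊕ 0b11001110 = 0b10011011.

P1 = 0b01111101, P2 = 0b01001111, P3 = 0b10100100, P4 = 0b11100001, P5 = 0b10011011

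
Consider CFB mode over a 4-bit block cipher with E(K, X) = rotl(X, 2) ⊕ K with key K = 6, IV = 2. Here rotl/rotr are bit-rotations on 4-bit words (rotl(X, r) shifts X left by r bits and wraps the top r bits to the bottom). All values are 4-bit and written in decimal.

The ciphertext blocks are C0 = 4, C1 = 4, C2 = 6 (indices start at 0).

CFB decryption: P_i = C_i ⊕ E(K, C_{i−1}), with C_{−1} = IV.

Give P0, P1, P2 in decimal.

P0 = 10, P1 = 3, P2 = 1

P0: E(K, 2) = 14; 4 ⊕ 14 = 10.
P1: E(K, 4) = 7; 4 ⊕ 7 = 3.
P2: E(K, 4) = 7; 6 ⊕ 7 = 1.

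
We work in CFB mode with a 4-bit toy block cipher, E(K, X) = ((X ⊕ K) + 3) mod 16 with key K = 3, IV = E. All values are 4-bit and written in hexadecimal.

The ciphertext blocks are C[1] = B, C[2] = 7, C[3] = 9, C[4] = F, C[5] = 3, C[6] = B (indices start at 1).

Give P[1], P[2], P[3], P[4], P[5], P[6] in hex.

P[1] = B, P[2] = C, P[3] = E, P[4] = 2, P[5] = C, P[6] = 8

CFB decryption: P_i = C_i ⊕ E(K, C_{i−1}), with C_{0} = IV.
P[1]: E(K, E) = 0; B ⊕ 0 = B.
P[2]: E(K, B) = B; 7 ⊕ B = C.
P[3]: E(K, 7) = 7; 9 ⊕ 7 = E.
P[4]: E(K, 9) = D; F ⊕ D = 2.
P[5]: E(K, F) = F; 3 ⊕ F = C.
P[6]: E(K, 3) = 3; B ⊕ 3 = 8.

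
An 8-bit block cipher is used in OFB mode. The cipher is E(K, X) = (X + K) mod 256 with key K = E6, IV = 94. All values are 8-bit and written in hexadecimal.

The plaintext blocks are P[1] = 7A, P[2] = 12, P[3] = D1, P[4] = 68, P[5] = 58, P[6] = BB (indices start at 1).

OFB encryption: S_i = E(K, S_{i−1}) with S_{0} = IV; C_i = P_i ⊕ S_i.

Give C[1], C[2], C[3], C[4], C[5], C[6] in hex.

C[1] = 00, C[2] = 72, C[3] = 97, C[4] = 44, C[5] = 4A, C[6] = 43

C[1]: S = E(K, 94) = 7A; 7A ⊕ 7A = 00.
C[2]: S = E(K, 7A) = 60; 12 ⊕ 60 = 72.
C[3]: S = E(K, 60) = 46; D1 ⊕ 46 = 97.
C[4]: S = E(K, 46) = 2C; 68 ⊕ 2C = 44.
C[5]: S = E(K, 2C) = 12; 58 ⊕ 12 = 4A.
C[6]: S = E(K, 12) = F8; BB ⊕ F8 = 43.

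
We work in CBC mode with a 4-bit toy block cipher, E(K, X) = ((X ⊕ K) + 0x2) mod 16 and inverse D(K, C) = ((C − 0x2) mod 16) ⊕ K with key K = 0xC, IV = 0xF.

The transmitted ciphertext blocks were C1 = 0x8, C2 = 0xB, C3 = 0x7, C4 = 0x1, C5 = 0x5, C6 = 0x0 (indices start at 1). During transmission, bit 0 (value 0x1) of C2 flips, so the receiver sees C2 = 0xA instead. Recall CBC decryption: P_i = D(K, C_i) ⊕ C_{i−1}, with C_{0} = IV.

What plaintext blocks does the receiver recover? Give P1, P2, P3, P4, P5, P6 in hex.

P1 = 0x5, P2 = 0xC, P3 = 0x3, P4 = 0x4, P5 = 0xE, P6 = 0x7

Only C2 changed, to 0xA. In CBC, a change in C_i garbles P_i and flips the same bit in P_{i+1}. Decrypting the received ciphertext:
P1: D(K, 0x8) = 0xA; 0xA ⊕ 0xF = 0x5.
P2: D(K, 0xA) = 0x4; 0x4 ⊕ 0x8 = 0xC.
P3: D(K, 0x7) = 0x9; 0x9 ⊕ 0xA = 0x3.
P4: D(K, 0x1) = 0x3; 0x3 ⊕ 0x7 = 0x4.
P5: D(K, 0x5) = 0xF; 0xF ⊕ 0x1 = 0xE.
P6: D(K, 0x0) = 0x2; 0x2 ⊕ 0x5 = 0x7.
Blocks that differ from the original plaintext: P2, P3.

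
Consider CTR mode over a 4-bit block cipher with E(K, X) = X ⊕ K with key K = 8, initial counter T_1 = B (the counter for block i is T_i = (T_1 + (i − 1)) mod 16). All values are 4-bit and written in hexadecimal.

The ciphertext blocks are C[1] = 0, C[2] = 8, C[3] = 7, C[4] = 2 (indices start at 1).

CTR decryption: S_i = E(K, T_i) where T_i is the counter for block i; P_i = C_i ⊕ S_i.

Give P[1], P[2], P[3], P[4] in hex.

P[1] = 3, P[2] = C, P[3] = 2, P[4] = 4

P[1]: T = B, S = E(K, T) = 3; 0 ⊕ 3 = 3.
P[2]: T = C, S = E(K, T) = 4; 8 ⊕ 4 = C.
P[3]: T = D, S = E(K, T) = 5; 7 ⊕ 5 = 2.
P[4]: T = E, S = E(K, T) = 6; 2 ⊕ 6 = 4.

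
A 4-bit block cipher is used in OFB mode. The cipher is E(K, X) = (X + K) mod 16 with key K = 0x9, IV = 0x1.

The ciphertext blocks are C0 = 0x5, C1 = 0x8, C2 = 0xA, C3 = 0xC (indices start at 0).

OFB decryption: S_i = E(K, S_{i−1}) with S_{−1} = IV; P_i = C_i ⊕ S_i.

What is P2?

P0: S = E(K, 0x1) = 0xA; 0x5 ⊕ 0xA = 0xF.
P1: S = E(K, 0xA) = 0x3; 0x8 ⊕ 0x3 = 0xB.
P2: S = E(K, 0x3) = 0xC; 0xA ⊕ 0xC = 0x6.

P2 = 0x6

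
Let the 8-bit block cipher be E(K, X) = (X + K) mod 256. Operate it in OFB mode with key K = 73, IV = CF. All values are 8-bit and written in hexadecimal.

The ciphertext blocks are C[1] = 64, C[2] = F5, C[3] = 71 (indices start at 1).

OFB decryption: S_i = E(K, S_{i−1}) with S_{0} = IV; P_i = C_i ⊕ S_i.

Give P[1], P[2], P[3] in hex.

P[1]: S = E(K, CF) = 42; 64 ⊕ 42 = 26.
P[2]: S = E(K, 42) = B5; F5 ⊕ B5 = 40.
P[3]: S = E(K, B5) = 28; 71 ⊕ 28 = 59.

P[1] = 26, P[2] = 40, P[3] = 59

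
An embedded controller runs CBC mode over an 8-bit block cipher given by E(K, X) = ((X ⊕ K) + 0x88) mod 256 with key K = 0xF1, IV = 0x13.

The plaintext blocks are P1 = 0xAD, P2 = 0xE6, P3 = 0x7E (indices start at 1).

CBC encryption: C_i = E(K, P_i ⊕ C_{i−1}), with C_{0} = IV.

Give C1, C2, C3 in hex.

C1: P1 ⊕ 0x13 = 0xBE; E(K, 0xBE) = 0xD7.
C2: P2 ⊕ 0xD7 = 0x31; E(K, 0x31) = 0x48.
C3: P3 ⊕ 0x48 = 0x36; E(K, 0x36) = 0x4F.

C1 = 0xD7, C2 = 0x48, C3 = 0x4F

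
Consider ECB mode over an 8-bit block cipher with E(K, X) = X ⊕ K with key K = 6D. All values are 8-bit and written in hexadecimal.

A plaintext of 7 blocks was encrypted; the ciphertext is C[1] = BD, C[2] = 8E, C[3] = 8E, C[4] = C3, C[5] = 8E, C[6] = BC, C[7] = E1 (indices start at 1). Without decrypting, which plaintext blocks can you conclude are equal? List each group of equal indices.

ECB encrypts each block independently with the same key, so equal ciphertext blocks imply equal plaintext blocks.
C[2] = C[3] = C[5] = 8E, so P[2] = P[3] = P[5].

P[2] = P[3] = P[5]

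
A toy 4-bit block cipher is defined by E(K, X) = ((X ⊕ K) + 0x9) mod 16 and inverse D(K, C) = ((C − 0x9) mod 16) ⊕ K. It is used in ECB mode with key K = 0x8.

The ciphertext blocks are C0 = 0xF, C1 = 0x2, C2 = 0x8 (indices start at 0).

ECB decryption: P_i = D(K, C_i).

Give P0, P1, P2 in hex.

P0: D(K, 0xF) = 0xE.
P1: D(K, 0x2) = 0x1.
P2: D(K, 0x8) = 0x7.

P0 = 0xE, P1 = 0x1, P2 = 0x7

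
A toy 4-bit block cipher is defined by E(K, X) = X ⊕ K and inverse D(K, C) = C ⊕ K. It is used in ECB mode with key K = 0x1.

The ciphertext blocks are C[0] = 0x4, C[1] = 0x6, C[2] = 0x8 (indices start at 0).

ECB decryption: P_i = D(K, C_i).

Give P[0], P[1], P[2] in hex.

P[0] = 0x5, P[1] = 0x7, P[2] = 0x9

P[0]: D(K, 0x4) = 0x5.
P[1]: D(K, 0x6) = 0x7.
P[2]: D(K, 0x8) = 0x9.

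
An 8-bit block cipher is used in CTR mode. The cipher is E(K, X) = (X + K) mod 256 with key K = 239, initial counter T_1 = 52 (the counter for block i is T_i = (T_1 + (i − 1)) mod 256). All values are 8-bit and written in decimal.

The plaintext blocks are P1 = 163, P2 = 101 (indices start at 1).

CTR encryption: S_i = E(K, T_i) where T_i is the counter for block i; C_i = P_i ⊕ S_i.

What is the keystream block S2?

36

C1: T = 52, S = E(K, T) = 35; 163 ⊕ 35 = 128.
C2: T = 53, S = E(K, T) = 36; 101 ⊕ 36 = 65.
So S2 = 36.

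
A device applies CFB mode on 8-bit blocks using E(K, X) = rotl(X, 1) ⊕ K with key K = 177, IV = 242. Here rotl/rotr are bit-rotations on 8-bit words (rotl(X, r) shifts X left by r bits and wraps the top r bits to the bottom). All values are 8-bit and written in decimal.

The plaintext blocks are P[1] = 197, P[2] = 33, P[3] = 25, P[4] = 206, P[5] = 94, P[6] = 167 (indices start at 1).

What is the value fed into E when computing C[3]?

179

CFB encryption: C_i = P_i ⊕ E(K, C_{i−1}), with C_{0} = IV.
C[1]: E(K, 242) = 84; 197 ⊕ 84 = 145.
C[2]: E(K, 145) = 146; 33 ⊕ 146 = 179.
C[3]: E(K, 179) = 214; 25 ⊕ 214 = 207.
So the input to E for block [3] is 179.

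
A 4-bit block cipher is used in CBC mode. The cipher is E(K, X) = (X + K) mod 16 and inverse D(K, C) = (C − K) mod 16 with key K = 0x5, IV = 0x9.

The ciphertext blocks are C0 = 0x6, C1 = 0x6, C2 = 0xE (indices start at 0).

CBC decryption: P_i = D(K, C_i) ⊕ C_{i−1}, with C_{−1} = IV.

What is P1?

P1 = 0x7

P1: D(K, 0x6) = 0x1; 0x1 ⊕ 0x6 = 0x7.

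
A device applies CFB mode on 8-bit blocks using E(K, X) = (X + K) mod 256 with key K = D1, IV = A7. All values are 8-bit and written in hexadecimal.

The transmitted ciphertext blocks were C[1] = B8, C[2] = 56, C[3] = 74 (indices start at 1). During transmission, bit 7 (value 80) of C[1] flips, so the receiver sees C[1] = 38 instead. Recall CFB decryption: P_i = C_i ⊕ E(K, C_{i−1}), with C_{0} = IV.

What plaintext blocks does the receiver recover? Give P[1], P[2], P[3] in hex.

P[1] = 40, P[2] = 5F, P[3] = 53

Only C[1] changed, to 38. In CFB, a change in C_i flips the same bit in P_i and garbles P_{i+1}. Decrypting the received ciphertext:
P[1]: E(K, A7) = 78; 38 ⊕ 78 = 40.
P[2]: E(K, 38) = 09; 56 ⊕ 09 = 5F.
P[3]: E(K, 56) = 27; 74 ⊕ 27 = 53.
Blocks that differ from the original plaintext: P[1], P[2].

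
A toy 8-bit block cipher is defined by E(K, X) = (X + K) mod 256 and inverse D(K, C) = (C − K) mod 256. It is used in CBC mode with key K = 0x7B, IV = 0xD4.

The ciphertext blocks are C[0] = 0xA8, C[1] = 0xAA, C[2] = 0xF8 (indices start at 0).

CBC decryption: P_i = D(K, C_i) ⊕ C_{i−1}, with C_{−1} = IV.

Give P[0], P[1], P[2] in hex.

P[0] = 0xF9, P[1] = 0x87, P[2] = 0xD7

P[0]: D(K, 0xA8) = 0x2D; 0x2D ⊕ 0xD4 = 0xF9.
P[1]: D(K, 0xAA) = 0x2F; 0x2F ⊕ 0xA8 = 0x87.
P[2]: D(K, 0xF8) = 0x7D; 0x7D ⊕ 0xAA = 0xD7.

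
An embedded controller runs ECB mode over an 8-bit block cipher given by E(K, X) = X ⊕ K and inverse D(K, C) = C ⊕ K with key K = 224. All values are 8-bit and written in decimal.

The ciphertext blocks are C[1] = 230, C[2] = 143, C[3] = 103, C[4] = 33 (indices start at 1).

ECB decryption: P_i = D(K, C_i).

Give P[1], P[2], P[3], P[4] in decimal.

P[1]: D(K, 230) = 6.
P[2]: D(K, 143) = 111.
P[3]: D(K, 103) = 135.
P[4]: D(K, 33) = 193.

P[1] = 6, P[2] = 111, P[3] = 135, P[4] = 193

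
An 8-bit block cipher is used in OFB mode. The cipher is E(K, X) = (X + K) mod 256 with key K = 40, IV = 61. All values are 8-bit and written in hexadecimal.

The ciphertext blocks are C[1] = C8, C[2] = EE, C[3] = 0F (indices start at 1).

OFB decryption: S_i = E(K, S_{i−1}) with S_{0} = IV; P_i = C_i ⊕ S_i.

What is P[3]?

P[3] = 2E

P[1]: S = E(K, 61) = A1; C8 ⊕ A1 = 69.
P[2]: S = E(K, A1) = E1; EE ⊕ E1 = 0F.
P[3]: S = E(K, E1) = 21; 0F ⊕ 21 = 2E.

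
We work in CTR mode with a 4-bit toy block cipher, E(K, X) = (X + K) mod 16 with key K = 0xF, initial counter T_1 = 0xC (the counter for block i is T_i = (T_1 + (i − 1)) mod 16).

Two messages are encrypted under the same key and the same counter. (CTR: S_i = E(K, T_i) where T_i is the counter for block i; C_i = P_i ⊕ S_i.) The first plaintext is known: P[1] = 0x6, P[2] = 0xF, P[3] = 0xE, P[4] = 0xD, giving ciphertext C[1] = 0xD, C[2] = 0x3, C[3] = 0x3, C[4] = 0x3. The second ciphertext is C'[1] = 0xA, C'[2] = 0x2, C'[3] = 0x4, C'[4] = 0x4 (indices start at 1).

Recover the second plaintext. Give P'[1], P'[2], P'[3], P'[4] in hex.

In CTR with a reused counter, both messages share the same keystream S_i, so C_i ⊕ C'_i = P_i ⊕ P'_i and thus P'_i = P_i ⊕ C_i ⊕ C'_i.
P'[1]: 0x6 ⊕ 0xD ⊕ 0xA = 0x1.
P'[2]: 0xF ⊕ 0x3 ⊕ 0x2 = 0xE.
P'[3]: 0xE ⊕ 0x3 ⊕ 0x4 = 0x9.
P'[4]: 0xD ⊕ 0x3 ⊕ 0x4 = 0xA.

P'[1] = 0x1, P'[2] = 0xE, P'[3] = 0x9, P'[4] = 0xA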